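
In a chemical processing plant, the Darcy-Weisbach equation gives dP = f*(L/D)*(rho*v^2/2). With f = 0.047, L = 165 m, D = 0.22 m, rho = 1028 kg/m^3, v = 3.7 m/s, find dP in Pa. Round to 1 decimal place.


dP = f * (L/D) * (rho*v^2/2)
dP = 0.047 * (165/0.22) * (1028*3.7^2/2)
L/D = 750.0
rho*v^2/2 = 1028*13.69/2 = 7036.66
dP = 0.047 * 750.0 * 7036.66
dP = 248042.3 Pa


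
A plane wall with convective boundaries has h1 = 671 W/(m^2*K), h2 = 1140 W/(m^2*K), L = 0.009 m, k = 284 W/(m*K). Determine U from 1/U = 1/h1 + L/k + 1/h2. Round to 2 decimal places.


1/U = 1/h1 + L/k + 1/h2
1/U = 1/671 + 0.009/284 + 1/1140
1/U = 0.001490313 + 3.16901e-05 + 0.000877193
1/U = 0.0023991961
U = 416.81 W/(m^2*K)


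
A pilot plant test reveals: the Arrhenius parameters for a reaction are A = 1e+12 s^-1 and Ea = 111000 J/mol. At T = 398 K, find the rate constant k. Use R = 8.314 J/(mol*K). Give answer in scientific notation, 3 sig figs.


k = A * exp(-Ea/(R*T))
k = 1e+12 * exp(-111000 / (8.314 * 398))
k = 1e+12 * exp(-33.545161)
k = 2.70e-03


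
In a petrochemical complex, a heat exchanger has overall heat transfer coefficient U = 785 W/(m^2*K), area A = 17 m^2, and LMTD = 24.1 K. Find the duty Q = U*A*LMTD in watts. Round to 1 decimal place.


Q = U * A * LMTD
Q = 785 * 17 * 24.1
Q = 321614.5 W


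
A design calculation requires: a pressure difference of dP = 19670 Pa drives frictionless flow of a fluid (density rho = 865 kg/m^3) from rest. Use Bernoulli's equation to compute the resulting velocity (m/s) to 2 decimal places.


v = sqrt(2*dP/rho)
v = sqrt(2*19670/865)
v = sqrt(45.479769)
v = 6.74 m/s


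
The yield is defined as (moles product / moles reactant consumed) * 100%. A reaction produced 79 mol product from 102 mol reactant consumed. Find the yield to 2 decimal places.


Yield = (moles product / moles consumed) * 100%
Yield = (79 / 102) * 100
Yield = 0.7745 * 100
Yield = 77.45%


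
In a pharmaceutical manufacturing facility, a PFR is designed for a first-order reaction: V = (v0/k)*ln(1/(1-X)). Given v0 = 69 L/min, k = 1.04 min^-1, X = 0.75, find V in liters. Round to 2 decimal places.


V = (v0/k) * ln(1/(1-X))
V = (69/1.04) * ln(1/(1-0.75))
V = 66.346154 * ln(4.0)
V = 66.346154 * 1.386294
V = 91.98 L


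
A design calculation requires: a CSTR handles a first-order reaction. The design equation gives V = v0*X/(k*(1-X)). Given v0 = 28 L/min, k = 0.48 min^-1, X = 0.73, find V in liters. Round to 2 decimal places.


V = v0 * X / (k * (1 - X))
V = 28 * 0.73 / (0.48 * (1 - 0.73))
V = 20.44 / (0.48 * 0.27)
V = 20.44 / 0.1296
V = 157.72 L


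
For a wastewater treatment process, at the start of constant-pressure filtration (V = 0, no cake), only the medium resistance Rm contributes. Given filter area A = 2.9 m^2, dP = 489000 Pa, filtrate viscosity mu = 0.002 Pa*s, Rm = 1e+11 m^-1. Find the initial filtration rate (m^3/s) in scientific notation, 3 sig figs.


rate = A * dP / (mu * Rm)
rate = 2.9 * 489000 / (0.002 * 1e+11)
rate = 1418100.0 / 2.000e+08
rate = 7.09e-03 m^3/s


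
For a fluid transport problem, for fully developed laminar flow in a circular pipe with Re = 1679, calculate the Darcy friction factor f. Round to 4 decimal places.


f = 64 / Re
f = 64 / 1679
f = 0.0381


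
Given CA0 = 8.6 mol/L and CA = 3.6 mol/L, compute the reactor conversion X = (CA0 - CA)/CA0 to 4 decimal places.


X = (CA0 - CA) / CA0
X = (8.6 - 3.6) / 8.6
X = 5.0 / 8.6
X = 0.5814


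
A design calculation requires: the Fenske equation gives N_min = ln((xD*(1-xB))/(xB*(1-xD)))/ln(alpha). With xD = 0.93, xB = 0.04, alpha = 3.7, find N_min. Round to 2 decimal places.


N_min = ln((xD*(1-xB))/(xB*(1-xD))) / ln(alpha)
Numerator inside ln: 0.8928 / 0.0028 = 318.857143
ln(318.857143) = 5.764743
ln(alpha) = ln(3.7) = 1.308333
N_min = 5.764743 / 1.308333 = 4.41


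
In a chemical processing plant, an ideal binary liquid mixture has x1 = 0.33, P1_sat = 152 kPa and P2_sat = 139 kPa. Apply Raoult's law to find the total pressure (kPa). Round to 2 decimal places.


P = x1*P1_sat + x2*P2_sat
x2 = 1 - x1 = 1 - 0.33 = 0.67
P = 0.33*152 + 0.67*139
P = 50.16 + 93.13
P = 143.29 kPa


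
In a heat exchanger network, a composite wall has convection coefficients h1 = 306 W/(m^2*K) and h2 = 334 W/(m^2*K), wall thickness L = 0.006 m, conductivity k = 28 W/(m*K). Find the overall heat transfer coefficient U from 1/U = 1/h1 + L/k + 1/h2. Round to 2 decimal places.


1/U = 1/h1 + L/k + 1/h2
1/U = 1/306 + 0.006/28 + 1/334
1/U = 0.0032679739 + 0.0002142857 + 0.002994012
1/U = 0.0064762716
U = 154.41 W/(m^2*K)


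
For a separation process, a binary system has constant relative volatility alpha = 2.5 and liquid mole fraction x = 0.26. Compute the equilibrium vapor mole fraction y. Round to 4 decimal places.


y = alpha*x / (1 + (alpha-1)*x)
y = 2.5*0.26 / (1 + (2.5-1)*0.26)
y = 0.65 / (1 + 0.39)
y = 0.65 / 1.39
y = 0.4676


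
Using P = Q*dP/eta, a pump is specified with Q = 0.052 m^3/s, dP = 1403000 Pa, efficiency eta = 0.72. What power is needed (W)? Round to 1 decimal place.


P = Q * dP / eta
P = 0.052 * 1403000 / 0.72
P = 72956.0 / 0.72
P = 101327.8 W


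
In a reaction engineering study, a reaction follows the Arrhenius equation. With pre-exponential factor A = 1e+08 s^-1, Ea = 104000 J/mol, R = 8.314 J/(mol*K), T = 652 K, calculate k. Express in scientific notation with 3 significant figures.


k = A * exp(-Ea/(R*T))
k = 1e+08 * exp(-104000 / (8.314 * 652))
k = 1e+08 * exp(-19.185615)
k = 4.65e-01


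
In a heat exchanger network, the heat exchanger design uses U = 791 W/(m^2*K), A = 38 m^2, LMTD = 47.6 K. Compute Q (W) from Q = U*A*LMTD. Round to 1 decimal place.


Q = U * A * LMTD
Q = 791 * 38 * 47.6
Q = 1430760.8 W


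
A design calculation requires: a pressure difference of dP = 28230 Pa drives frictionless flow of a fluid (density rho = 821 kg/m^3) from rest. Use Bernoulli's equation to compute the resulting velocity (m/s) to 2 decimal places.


v = sqrt(2*dP/rho)
v = sqrt(2*28230/821)
v = sqrt(68.769793)
v = 8.29 m/s


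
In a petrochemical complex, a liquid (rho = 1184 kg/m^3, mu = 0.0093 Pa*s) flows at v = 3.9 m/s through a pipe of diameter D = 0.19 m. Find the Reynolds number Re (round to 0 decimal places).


Re = rho * v * D / mu
Re = 1184 * 3.9 * 0.19 / 0.0093
Re = 877.344 / 0.0093
Re = 94338


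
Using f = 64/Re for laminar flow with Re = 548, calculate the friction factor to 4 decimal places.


f = 64 / Re
f = 64 / 548
f = 0.1168


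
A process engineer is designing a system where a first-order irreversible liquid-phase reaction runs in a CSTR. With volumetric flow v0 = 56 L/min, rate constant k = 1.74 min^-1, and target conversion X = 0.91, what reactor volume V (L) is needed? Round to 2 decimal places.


V = v0 * X / (k * (1 - X))
V = 56 * 0.91 / (1.74 * (1 - 0.91))
V = 50.96 / (1.74 * 0.09)
V = 50.96 / 0.1566
V = 325.42 L


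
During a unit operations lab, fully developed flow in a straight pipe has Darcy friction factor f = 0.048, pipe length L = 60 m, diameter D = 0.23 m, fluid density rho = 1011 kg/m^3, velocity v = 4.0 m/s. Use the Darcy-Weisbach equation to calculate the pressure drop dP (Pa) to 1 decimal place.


dP = f * (L/D) * (rho*v^2/2)
dP = 0.048 * (60/0.23) * (1011*4.0^2/2)
L/D = 260.86956522
rho*v^2/2 = 1011*16.0/2 = 8088.0
dP = 0.048 * 260.86956522 * 8088.0
dP = 101275.8 Pa


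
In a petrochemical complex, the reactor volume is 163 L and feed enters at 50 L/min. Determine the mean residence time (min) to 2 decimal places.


tau = V / v0
tau = 163 / 50
tau = 3.26 min


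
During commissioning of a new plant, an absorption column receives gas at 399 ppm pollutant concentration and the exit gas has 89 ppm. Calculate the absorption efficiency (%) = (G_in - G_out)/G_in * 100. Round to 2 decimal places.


Efficiency = (G_in - G_out) / G_in * 100%
Efficiency = (399 - 89) / 399 * 100
Efficiency = 310 / 399 * 100
Efficiency = 77.69%


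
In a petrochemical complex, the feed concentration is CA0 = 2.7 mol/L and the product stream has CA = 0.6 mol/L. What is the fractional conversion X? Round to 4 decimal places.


X = (CA0 - CA) / CA0
X = (2.7 - 0.6) / 2.7
X = 2.1 / 2.7
X = 0.7778


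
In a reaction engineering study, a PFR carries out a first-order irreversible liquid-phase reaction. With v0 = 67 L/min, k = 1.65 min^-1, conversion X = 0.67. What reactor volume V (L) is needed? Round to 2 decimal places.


V = (v0/k) * ln(1/(1-X))
V = (67/1.65) * ln(1/(1-0.67))
V = 40.606061 * ln(3.030303)
V = 40.606061 * 1.108663
V = 45.02 L


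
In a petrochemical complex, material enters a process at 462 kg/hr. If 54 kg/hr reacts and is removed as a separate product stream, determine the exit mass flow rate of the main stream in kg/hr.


Steady-state mass balance on the main outlet: F_out = F_in - F_removed
F_out = 462 - 54
F_out = 408 kg/hr


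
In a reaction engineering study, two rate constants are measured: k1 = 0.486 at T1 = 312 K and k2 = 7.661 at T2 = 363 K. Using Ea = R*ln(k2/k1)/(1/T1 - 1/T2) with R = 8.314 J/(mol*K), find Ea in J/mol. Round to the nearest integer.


Ea = R * ln(k2/k1) / (1/T1 - 1/T2)
ln(k2/k1) = ln(7.661/0.486) = 2.7576892
1/T1 - 1/T2 = 1/312 - 1/363 = 0.000450307268
Ea = 8.314 * 2.7576892 / 0.000450307268
Ea = 50915 J/mol


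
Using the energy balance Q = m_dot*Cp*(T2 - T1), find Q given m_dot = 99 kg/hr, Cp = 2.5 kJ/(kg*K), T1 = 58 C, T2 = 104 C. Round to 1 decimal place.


Q = m_dot * Cp * (T2 - T1)
Q = 99 * 2.5 * (104 - 58)
Q = 99 * 2.5 * 46
Q = 11385.0 kJ/hr


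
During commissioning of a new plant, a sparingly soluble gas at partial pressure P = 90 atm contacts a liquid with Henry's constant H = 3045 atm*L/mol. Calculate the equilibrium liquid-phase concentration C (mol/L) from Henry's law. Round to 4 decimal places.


C = P / H
C = 90 / 3045
C = 0.0296 mol/L


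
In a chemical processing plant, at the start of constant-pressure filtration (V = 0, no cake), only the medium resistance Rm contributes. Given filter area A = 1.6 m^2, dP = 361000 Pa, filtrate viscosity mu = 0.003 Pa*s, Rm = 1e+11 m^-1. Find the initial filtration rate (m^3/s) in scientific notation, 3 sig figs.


rate = A * dP / (mu * Rm)
rate = 1.6 * 361000 / (0.003 * 1e+11)
rate = 577600.0 / 3.000e+08
rate = 1.93e-03 m^3/s


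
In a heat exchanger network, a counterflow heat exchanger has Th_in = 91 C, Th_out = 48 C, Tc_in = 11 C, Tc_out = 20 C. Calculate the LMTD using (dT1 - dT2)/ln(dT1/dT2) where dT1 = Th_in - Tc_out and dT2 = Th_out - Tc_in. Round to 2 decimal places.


dT1 = Th_in - Tc_out = 91 - 20 = 71
dT2 = Th_out - Tc_in = 48 - 11 = 37
LMTD = (dT1 - dT2) / ln(dT1/dT2)
LMTD = (71 - 37) / ln(71/37)
LMTD = 52.17 K


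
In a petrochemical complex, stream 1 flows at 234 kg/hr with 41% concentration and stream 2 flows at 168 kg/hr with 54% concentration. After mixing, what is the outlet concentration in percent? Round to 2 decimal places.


Mass balance on solute: F1*x1 + F2*x2 = F3*x3
F3 = F1 + F2 = 234 + 168 = 402 kg/hr
x3 = (F1*x1 + F2*x2)/F3
x3 = (234*0.41 + 168*0.54) / 402
x3 = 46.43%


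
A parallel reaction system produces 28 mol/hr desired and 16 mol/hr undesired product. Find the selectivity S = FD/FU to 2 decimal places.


S = desired product rate / undesired product rate
S = 28 / 16
S = 1.75


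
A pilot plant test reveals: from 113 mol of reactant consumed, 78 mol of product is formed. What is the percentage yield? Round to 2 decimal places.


Yield = (moles product / moles consumed) * 100%
Yield = (78 / 113) * 100
Yield = 0.6903 * 100
Yield = 69.03%


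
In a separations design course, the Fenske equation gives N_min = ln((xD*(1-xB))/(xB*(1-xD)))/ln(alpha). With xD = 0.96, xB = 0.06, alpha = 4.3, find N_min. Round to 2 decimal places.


N_min = ln((xD*(1-xB))/(xB*(1-xD))) / ln(alpha)
Numerator inside ln: 0.9024 / 0.0024 = 376.0
ln(376.0) = 5.929589
ln(alpha) = ln(4.3) = 1.458615
N_min = 5.929589 / 1.458615 = 4.07


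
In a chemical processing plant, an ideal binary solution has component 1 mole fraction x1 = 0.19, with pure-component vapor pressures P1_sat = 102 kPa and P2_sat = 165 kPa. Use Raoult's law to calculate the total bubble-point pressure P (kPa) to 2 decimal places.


P = x1*P1_sat + x2*P2_sat
x2 = 1 - x1 = 1 - 0.19 = 0.81
P = 0.19*102 + 0.81*165
P = 19.38 + 133.65
P = 153.03 kPa


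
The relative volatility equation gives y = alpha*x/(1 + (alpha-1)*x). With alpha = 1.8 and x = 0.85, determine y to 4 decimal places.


y = alpha*x / (1 + (alpha-1)*x)
y = 1.8*0.85 / (1 + (1.8-1)*0.85)
y = 1.53 / (1 + 0.68)
y = 1.53 / 1.68
y = 0.9107


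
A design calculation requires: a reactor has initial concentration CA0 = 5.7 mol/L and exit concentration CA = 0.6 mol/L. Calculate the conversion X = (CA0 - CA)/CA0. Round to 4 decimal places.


X = (CA0 - CA) / CA0
X = (5.7 - 0.6) / 5.7
X = 5.1 / 5.7
X = 0.8947


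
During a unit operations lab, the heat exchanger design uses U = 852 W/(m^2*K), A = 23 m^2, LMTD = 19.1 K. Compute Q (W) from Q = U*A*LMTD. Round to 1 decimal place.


Q = U * A * LMTD
Q = 852 * 23 * 19.1
Q = 374283.6 W


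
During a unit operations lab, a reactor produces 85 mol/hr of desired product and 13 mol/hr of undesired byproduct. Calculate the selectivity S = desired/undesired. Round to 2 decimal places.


S = desired product rate / undesired product rate
S = 85 / 13
S = 6.54


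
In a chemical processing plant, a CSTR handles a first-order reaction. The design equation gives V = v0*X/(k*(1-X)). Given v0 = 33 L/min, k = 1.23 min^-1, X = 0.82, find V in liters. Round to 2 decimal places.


V = v0 * X / (k * (1 - X))
V = 33 * 0.82 / (1.23 * (1 - 0.82))
V = 27.06 / (1.23 * 0.18)
V = 27.06 / 0.2214
V = 122.22 L


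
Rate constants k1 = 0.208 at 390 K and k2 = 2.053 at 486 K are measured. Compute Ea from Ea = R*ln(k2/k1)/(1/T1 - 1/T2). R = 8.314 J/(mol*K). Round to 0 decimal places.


Ea = R * ln(k2/k1) / (1/T1 - 1/T2)
ln(k2/k1) = ln(2.053/0.208) = 2.2895193
1/T1 - 1/T2 = 1/390 - 1/486 = 0.000506489395
Ea = 8.314 * 2.2895193 / 0.000506489395
Ea = 37582 J/mol


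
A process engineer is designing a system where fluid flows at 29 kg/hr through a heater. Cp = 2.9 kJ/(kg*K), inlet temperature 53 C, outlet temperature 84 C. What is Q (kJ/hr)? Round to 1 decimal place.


Q = m_dot * Cp * (T2 - T1)
Q = 29 * 2.9 * (84 - 53)
Q = 29 * 2.9 * 31
Q = 2607.1 kJ/hr


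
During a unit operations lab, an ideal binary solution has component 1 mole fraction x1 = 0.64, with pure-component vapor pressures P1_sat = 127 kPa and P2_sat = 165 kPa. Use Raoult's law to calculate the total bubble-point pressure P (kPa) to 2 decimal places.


P = x1*P1_sat + x2*P2_sat
x2 = 1 - x1 = 1 - 0.64 = 0.36
P = 0.64*127 + 0.36*165
P = 81.28 + 59.4
P = 140.68 kPa


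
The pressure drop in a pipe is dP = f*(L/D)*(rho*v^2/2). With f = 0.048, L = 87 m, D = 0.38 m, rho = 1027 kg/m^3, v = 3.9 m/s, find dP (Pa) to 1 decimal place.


dP = f * (L/D) * (rho*v^2/2)
dP = 0.048 * (87/0.38) * (1027*3.9^2/2)
L/D = 228.94736842
rho*v^2/2 = 1027*15.21/2 = 7810.335
dP = 0.048 * 228.94736842 * 7810.335
dP = 85831.5 Pa


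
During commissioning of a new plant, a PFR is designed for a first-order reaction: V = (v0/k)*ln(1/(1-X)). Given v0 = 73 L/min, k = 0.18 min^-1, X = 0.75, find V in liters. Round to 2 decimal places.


V = (v0/k) * ln(1/(1-X))
V = (73/0.18) * ln(1/(1-0.75))
V = 405.555556 * ln(4.0)
V = 405.555556 * 1.386294
V = 562.22 L


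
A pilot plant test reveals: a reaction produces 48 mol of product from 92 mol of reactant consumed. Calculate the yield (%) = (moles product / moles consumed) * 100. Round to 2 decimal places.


Yield = (moles product / moles consumed) * 100%
Yield = (48 / 92) * 100
Yield = 0.5217 * 100
Yield = 52.17%


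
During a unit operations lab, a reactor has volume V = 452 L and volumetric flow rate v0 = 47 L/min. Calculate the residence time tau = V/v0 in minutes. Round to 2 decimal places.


tau = V / v0
tau = 452 / 47
tau = 9.62 min


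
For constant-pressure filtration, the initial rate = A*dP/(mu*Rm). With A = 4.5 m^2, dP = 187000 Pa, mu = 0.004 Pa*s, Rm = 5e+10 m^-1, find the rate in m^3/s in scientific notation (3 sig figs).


rate = A * dP / (mu * Rm)
rate = 4.5 * 187000 / (0.004 * 5e+10)
rate = 841500.0 / 2.000e+08
rate = 4.21e-03 m^3/s


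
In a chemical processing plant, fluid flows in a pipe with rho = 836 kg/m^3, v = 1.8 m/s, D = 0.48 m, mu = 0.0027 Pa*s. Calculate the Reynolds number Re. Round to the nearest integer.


Re = rho * v * D / mu
Re = 836 * 1.8 * 0.48 / 0.0027
Re = 722.304 / 0.0027
Re = 267520


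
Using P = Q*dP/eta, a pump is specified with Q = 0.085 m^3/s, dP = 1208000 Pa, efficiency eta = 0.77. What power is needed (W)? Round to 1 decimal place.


P = Q * dP / eta
P = 0.085 * 1208000 / 0.77
P = 102680.0 / 0.77
P = 133350.6 W


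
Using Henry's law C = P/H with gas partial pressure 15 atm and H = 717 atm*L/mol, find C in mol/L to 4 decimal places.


C = P / H
C = 15 / 717
C = 0.0209 mol/L


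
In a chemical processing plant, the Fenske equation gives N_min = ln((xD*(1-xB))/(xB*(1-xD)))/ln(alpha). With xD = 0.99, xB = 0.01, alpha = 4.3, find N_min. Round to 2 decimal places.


N_min = ln((xD*(1-xB))/(xB*(1-xD))) / ln(alpha)
Numerator inside ln: 0.9801 / 0.0001 = 9801.0
ln(9801.0) = 9.19024
ln(alpha) = ln(4.3) = 1.458615
N_min = 9.19024 / 1.458615 = 6.30


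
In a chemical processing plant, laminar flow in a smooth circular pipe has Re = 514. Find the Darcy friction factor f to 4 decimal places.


f = 64 / Re
f = 64 / 514
f = 0.1245


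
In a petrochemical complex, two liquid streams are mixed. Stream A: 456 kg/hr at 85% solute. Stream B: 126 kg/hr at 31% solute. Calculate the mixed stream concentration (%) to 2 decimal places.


Mass balance on solute: F1*x1 + F2*x2 = F3*x3
F3 = F1 + F2 = 456 + 126 = 582 kg/hr
x3 = (F1*x1 + F2*x2)/F3
x3 = (456*0.85 + 126*0.31) / 582
x3 = 73.31%


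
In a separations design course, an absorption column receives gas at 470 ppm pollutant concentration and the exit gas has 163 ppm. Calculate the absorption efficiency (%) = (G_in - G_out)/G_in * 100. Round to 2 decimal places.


Efficiency = (G_in - G_out) / G_in * 100%
Efficiency = (470 - 163) / 470 * 100
Efficiency = 307 / 470 * 100
Efficiency = 65.32%


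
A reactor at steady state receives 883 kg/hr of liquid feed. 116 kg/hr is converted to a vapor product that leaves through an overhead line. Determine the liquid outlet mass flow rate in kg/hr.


Steady-state mass balance on the main outlet: F_out = F_in - F_removed
F_out = 883 - 116
F_out = 767 kg/hr


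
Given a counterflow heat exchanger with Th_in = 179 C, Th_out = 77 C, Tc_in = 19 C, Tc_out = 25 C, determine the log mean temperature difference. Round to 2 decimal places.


dT1 = Th_in - Tc_out = 179 - 25 = 154
dT2 = Th_out - Tc_in = 77 - 19 = 58
LMTD = (dT1 - dT2) / ln(dT1/dT2)
LMTD = (154 - 58) / ln(154/58)
LMTD = 98.31 K


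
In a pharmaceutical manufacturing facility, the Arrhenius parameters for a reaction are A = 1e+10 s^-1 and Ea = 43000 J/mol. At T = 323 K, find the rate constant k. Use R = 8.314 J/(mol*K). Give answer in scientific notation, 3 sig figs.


k = A * exp(-Ea/(R*T))
k = 1e+10 * exp(-43000 / (8.314 * 323))
k = 1e+10 * exp(-16.012381)
k = 1.11e+03


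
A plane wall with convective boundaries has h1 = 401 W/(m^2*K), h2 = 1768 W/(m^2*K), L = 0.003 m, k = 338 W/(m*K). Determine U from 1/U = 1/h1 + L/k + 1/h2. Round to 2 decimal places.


1/U = 1/h1 + L/k + 1/h2
1/U = 1/401 + 0.003/338 + 1/1768
1/U = 0.0024937656 + 8.8757e-06 + 0.0005656109
1/U = 0.0030682522
U = 325.92 W/(m^2*K)


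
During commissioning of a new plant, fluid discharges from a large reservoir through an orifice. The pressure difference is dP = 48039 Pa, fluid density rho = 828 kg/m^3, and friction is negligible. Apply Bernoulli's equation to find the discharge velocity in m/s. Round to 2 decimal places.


v = sqrt(2*dP/rho)
v = sqrt(2*48039/828)
v = sqrt(116.036232)
v = 10.77 m/s


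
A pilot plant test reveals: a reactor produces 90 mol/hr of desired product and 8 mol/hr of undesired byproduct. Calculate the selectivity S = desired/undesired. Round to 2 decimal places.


S = desired product rate / undesired product rate
S = 90 / 8
S = 11.25


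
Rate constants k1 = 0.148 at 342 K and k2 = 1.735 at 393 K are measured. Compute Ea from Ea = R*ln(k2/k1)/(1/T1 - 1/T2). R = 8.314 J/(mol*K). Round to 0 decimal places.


Ea = R * ln(k2/k1) / (1/T1 - 1/T2)
ln(k2/k1) = ln(1.735/0.148) = 2.4615504
1/T1 - 1/T2 = 1/342 - 1/393 = 0.000379447346
Ea = 8.314 * 2.4615504 / 0.000379447346
Ea = 53935 J/mol


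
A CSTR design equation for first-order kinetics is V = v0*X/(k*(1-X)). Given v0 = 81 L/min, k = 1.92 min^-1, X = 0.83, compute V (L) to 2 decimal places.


V = v0 * X / (k * (1 - X))
V = 81 * 0.83 / (1.92 * (1 - 0.83))
V = 67.23 / (1.92 * 0.17)
V = 67.23 / 0.3264
V = 205.97 L


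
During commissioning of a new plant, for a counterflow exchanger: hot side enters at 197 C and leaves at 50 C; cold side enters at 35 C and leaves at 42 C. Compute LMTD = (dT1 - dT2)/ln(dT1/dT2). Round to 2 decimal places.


dT1 = Th_in - Tc_out = 197 - 42 = 155
dT2 = Th_out - Tc_in = 50 - 35 = 15
LMTD = (dT1 - dT2) / ln(dT1/dT2)
LMTD = (155 - 15) / ln(155/15)
LMTD = 59.95 K


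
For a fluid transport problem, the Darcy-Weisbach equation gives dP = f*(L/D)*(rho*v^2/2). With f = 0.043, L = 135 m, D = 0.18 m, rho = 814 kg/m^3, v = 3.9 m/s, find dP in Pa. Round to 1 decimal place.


dP = f * (L/D) * (rho*v^2/2)
dP = 0.043 * (135/0.18) * (814*3.9^2/2)
L/D = 750.0
rho*v^2/2 = 814*15.21/2 = 6190.47
dP = 0.043 * 750.0 * 6190.47
dP = 199642.7 Pa


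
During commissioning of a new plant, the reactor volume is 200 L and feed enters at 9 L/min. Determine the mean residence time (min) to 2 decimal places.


tau = V / v0
tau = 200 / 9
tau = 22.22 min


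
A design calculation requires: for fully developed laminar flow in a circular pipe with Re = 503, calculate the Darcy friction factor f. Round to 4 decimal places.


f = 64 / Re
f = 64 / 503
f = 0.1272


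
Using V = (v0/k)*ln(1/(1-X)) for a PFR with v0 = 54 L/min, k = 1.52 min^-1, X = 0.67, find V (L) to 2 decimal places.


V = (v0/k) * ln(1/(1-X))
V = (54/1.52) * ln(1/(1-0.67))
V = 35.526316 * ln(3.030303)
V = 35.526316 * 1.108663
V = 39.39 L


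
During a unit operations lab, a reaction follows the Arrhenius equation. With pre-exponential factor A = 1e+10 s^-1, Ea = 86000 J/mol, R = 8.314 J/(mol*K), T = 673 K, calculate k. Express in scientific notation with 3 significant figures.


k = A * exp(-Ea/(R*T))
k = 1e+10 * exp(-86000 / (8.314 * 673))
k = 1e+10 * exp(-15.369982)
k = 2.11e+03


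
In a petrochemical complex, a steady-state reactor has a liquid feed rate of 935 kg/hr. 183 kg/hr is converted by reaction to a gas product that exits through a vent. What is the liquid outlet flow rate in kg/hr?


Steady-state mass balance on the main outlet: F_out = F_in - F_removed
F_out = 935 - 183
F_out = 752 kg/hr


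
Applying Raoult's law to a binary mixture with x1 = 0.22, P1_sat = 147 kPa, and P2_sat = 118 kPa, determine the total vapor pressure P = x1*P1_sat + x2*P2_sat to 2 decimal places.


P = x1*P1_sat + x2*P2_sat
x2 = 1 - x1 = 1 - 0.22 = 0.78
P = 0.22*147 + 0.78*118
P = 32.34 + 92.04
P = 124.38 kPa


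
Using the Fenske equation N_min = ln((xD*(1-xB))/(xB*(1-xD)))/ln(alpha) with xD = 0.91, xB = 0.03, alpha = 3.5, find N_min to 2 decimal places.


N_min = ln((xD*(1-xB))/(xB*(1-xD))) / ln(alpha)
Numerator inside ln: 0.8827 / 0.0027 = 326.925926
ln(326.925926) = 5.789734
ln(alpha) = ln(3.5) = 1.252763
N_min = 5.789734 / 1.252763 = 4.62


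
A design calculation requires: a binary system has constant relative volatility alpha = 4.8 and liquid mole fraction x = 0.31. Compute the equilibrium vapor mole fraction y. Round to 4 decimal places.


y = alpha*x / (1 + (alpha-1)*x)
y = 4.8*0.31 / (1 + (4.8-1)*0.31)
y = 1.488 / (1 + 1.178)
y = 1.488 / 2.178
y = 0.6832


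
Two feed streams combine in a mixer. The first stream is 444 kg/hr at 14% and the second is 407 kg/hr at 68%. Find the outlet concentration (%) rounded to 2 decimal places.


Mass balance on solute: F1*x1 + F2*x2 = F3*x3
F3 = F1 + F2 = 444 + 407 = 851 kg/hr
x3 = (F1*x1 + F2*x2)/F3
x3 = (444*0.14 + 407*0.68) / 851
x3 = 39.83%


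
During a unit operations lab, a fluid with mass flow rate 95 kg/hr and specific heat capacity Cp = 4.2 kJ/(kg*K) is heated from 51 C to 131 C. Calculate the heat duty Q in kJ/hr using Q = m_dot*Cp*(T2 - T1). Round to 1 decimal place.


Q = m_dot * Cp * (T2 - T1)
Q = 95 * 4.2 * (131 - 51)
Q = 95 * 4.2 * 80
Q = 31920.0 kJ/hr


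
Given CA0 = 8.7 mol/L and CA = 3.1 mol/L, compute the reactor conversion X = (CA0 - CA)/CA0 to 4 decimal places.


X = (CA0 - CA) / CA0
X = (8.7 - 3.1) / 8.7
X = 5.6 / 8.7
X = 0.6437


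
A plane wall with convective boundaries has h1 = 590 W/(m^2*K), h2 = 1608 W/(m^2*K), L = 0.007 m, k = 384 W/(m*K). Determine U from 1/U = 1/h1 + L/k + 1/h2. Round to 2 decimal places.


1/U = 1/h1 + L/k + 1/h2
1/U = 1/590 + 0.007/384 + 1/1608
1/U = 0.0016949153 + 1.82292e-05 + 0.0006218905
1/U = 0.002335035
U = 428.26 W/(m^2*K)


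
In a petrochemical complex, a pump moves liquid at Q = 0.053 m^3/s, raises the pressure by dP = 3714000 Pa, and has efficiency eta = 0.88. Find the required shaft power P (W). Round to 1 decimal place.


P = Q * dP / eta
P = 0.053 * 3714000 / 0.88
P = 196842.0 / 0.88
P = 223684.1 W


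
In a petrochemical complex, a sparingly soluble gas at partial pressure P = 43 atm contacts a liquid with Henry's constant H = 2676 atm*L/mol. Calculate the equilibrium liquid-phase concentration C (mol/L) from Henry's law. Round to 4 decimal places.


C = P / H
C = 43 / 2676
C = 0.0161 mol/L


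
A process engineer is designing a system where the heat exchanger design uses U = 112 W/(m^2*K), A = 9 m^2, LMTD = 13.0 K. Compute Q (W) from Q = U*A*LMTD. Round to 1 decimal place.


Q = U * A * LMTD
Q = 112 * 9 * 13.0
Q = 13104.0 W


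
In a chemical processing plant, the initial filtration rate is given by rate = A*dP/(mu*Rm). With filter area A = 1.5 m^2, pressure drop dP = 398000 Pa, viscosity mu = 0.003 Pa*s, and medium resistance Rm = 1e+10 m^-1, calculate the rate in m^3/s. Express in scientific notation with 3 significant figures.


rate = A * dP / (mu * Rm)
rate = 1.5 * 398000 / (0.003 * 1e+10)
rate = 597000.0 / 3.000e+07
rate = 1.99e-02 m^3/s


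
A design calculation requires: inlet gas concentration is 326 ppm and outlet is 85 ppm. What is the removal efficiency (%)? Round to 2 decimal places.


Efficiency = (G_in - G_out) / G_in * 100%
Efficiency = (326 - 85) / 326 * 100
Efficiency = 241 / 326 * 100
Efficiency = 73.93%


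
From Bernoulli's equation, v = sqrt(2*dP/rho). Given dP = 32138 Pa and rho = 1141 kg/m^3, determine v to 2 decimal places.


v = sqrt(2*dP/rho)
v = sqrt(2*32138/1141)
v = sqrt(56.333041)
v = 7.51 m/s


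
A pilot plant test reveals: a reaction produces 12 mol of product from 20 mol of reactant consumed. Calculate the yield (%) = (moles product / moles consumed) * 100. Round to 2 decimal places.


Yield = (moles product / moles consumed) * 100%
Yield = (12 / 20) * 100
Yield = 0.6 * 100
Yield = 60.00%


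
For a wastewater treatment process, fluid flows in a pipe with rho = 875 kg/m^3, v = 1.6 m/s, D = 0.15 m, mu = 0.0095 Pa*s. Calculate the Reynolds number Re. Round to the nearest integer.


Re = rho * v * D / mu
Re = 875 * 1.6 * 0.15 / 0.0095
Re = 210.0 / 0.0095
Re = 22105


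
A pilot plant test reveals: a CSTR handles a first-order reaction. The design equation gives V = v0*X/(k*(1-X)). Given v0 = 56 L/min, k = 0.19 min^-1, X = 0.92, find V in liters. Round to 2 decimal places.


V = v0 * X / (k * (1 - X))
V = 56 * 0.92 / (0.19 * (1 - 0.92))
V = 51.52 / (0.19 * 0.08)
V = 51.52 / 0.0152
V = 3389.47 L


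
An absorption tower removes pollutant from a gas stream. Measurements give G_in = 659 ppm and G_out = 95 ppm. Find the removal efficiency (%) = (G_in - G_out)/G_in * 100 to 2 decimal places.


Efficiency = (G_in - G_out) / G_in * 100%
Efficiency = (659 - 95) / 659 * 100
Efficiency = 564 / 659 * 100
Efficiency = 85.58%


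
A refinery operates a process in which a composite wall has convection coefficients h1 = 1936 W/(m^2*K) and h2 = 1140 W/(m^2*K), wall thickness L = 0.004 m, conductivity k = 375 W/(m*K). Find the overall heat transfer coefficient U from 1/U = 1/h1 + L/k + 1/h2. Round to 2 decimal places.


1/U = 1/h1 + L/k + 1/h2
1/U = 1/1936 + 0.004/375 + 1/1140
1/U = 0.0005165289 + 1.06667e-05 + 0.000877193
1/U = 0.0014043886
U = 712.05 W/(m^2*K)


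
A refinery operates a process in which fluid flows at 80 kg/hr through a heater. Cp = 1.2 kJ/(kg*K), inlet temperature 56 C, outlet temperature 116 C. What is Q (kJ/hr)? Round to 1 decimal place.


Q = m_dot * Cp * (T2 - T1)
Q = 80 * 1.2 * (116 - 56)
Q = 80 * 1.2 * 60
Q = 5760.0 kJ/hr


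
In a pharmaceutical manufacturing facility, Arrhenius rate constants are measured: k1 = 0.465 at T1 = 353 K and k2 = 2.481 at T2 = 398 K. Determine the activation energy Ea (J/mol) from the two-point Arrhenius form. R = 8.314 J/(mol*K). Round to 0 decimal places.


Ea = R * ln(k2/k1) / (1/T1 - 1/T2)
ln(k2/k1) = ln(2.481/0.465) = 1.6743796
1/T1 - 1/T2 = 1/353 - 1/398 = 0.000320298376
Ea = 8.314 * 1.6743796 / 0.000320298376
Ea = 43462 J/mol


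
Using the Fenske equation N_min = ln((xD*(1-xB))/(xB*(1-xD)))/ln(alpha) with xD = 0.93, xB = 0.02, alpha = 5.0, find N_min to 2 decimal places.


N_min = ln((xD*(1-xB))/(xB*(1-xD))) / ln(alpha)
Numerator inside ln: 0.9114 / 0.0014 = 651.0
ln(651.0) = 6.47851
ln(alpha) = ln(5.0) = 1.609438
N_min = 6.47851 / 1.609438 = 4.03


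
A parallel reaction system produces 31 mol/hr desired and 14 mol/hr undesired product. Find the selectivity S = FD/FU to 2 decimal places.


S = desired product rate / undesired product rate
S = 31 / 14
S = 2.21


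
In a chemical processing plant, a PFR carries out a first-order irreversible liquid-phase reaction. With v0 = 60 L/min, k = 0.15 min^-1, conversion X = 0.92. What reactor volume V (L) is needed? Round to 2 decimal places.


V = (v0/k) * ln(1/(1-X))
V = (60/0.15) * ln(1/(1-0.92))
V = 400.0 * ln(12.5)
V = 400.0 * 2.525729
V = 1010.29 L


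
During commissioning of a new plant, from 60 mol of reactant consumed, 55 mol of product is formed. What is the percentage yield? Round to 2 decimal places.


Yield = (moles product / moles consumed) * 100%
Yield = (55 / 60) * 100
Yield = 0.9167 * 100
Yield = 91.67%


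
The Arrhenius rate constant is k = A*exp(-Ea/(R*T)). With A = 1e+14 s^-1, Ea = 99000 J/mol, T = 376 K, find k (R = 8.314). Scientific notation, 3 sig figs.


k = A * exp(-Ea/(R*T))
k = 1e+14 * exp(-99000 / (8.314 * 376))
k = 1e+14 * exp(-31.669217)
k = 1.76e+00


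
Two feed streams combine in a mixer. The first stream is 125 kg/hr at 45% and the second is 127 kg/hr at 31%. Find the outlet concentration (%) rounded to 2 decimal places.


Mass balance on solute: F1*x1 + F2*x2 = F3*x3
F3 = F1 + F2 = 125 + 127 = 252 kg/hr
x3 = (F1*x1 + F2*x2)/F3
x3 = (125*0.45 + 127*0.31) / 252
x3 = 37.94%


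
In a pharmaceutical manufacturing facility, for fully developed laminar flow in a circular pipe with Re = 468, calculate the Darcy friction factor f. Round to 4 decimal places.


f = 64 / Re
f = 64 / 468
f = 0.1368


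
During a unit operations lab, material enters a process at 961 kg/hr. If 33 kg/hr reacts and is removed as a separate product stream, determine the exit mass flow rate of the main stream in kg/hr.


Steady-state mass balance on the main outlet: F_out = F_in - F_removed
F_out = 961 - 33
F_out = 928 kg/hr


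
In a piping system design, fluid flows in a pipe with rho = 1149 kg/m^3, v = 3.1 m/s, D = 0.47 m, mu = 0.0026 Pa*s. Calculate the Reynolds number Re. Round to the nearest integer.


Re = rho * v * D / mu
Re = 1149 * 3.1 * 0.47 / 0.0026
Re = 1674.093 / 0.0026
Re = 643882


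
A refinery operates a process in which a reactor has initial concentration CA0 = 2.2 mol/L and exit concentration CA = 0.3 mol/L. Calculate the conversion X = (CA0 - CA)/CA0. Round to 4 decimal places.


X = (CA0 - CA) / CA0
X = (2.2 - 0.3) / 2.2
X = 1.9 / 2.2
X = 0.8636


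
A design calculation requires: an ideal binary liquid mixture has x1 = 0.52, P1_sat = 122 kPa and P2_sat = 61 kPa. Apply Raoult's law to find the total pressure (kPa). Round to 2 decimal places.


P = x1*P1_sat + x2*P2_sat
x2 = 1 - x1 = 1 - 0.52 = 0.48
P = 0.52*122 + 0.48*61
P = 63.44 + 29.28
P = 92.72 kPa


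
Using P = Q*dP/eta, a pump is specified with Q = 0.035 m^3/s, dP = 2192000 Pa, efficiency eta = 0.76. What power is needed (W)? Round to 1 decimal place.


P = Q * dP / eta
P = 0.035 * 2192000 / 0.76
P = 76720.0 / 0.76
P = 100947.4 W


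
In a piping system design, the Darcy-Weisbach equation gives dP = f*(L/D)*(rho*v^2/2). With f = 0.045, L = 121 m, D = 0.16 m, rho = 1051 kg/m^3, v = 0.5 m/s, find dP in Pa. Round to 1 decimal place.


dP = f * (L/D) * (rho*v^2/2)
dP = 0.045 * (121/0.16) * (1051*0.5^2/2)
L/D = 756.25
rho*v^2/2 = 1051*0.25/2 = 131.375
dP = 0.045 * 756.25 * 131.375
dP = 4470.9 Pa


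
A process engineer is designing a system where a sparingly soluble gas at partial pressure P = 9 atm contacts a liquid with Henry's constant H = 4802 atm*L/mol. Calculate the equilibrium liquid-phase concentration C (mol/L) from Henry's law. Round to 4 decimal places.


C = P / H
C = 9 / 4802
C = 0.0019 mol/L


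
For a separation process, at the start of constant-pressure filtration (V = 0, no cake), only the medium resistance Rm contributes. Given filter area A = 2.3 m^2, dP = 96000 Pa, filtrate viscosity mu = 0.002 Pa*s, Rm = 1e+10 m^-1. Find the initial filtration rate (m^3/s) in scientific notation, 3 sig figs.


rate = A * dP / (mu * Rm)
rate = 2.3 * 96000 / (0.002 * 1e+10)
rate = 220800.0 / 2.000e+07
rate = 1.10e-02 m^3/s


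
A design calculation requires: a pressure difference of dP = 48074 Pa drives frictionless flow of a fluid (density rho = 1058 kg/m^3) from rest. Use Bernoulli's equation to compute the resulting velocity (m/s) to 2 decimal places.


v = sqrt(2*dP/rho)
v = sqrt(2*48074/1058)
v = sqrt(90.877127)
v = 9.53 m/s


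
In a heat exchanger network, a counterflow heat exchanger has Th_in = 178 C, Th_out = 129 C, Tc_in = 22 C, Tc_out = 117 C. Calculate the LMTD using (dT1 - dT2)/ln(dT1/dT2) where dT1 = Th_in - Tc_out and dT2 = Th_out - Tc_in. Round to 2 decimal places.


dT1 = Th_in - Tc_out = 178 - 117 = 61
dT2 = Th_out - Tc_in = 129 - 22 = 107
LMTD = (dT1 - dT2) / ln(dT1/dT2)
LMTD = (61 - 107) / ln(61/107)
LMTD = 81.86 K


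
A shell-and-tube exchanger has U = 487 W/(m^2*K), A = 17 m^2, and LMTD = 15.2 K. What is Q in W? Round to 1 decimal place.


Q = U * A * LMTD
Q = 487 * 17 * 15.2
Q = 125840.8 W


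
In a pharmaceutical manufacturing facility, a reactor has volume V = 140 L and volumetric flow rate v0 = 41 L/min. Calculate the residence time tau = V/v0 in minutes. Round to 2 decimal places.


tau = V / v0
tau = 140 / 41
tau = 3.41 min


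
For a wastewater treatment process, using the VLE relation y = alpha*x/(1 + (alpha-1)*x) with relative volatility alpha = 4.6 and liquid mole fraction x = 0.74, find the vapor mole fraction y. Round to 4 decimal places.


y = alpha*x / (1 + (alpha-1)*x)
y = 4.6*0.74 / (1 + (4.6-1)*0.74)
y = 3.404 / (1 + 2.664)
y = 3.404 / 3.664
y = 0.9290


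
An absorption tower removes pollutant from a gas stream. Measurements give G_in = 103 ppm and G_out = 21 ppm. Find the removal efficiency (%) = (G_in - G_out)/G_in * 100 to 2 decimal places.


Efficiency = (G_in - G_out) / G_in * 100%
Efficiency = (103 - 21) / 103 * 100
Efficiency = 82 / 103 * 100
Efficiency = 79.61%


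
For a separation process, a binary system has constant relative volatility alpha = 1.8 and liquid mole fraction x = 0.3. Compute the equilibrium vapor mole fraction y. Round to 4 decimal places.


y = alpha*x / (1 + (alpha-1)*x)
y = 1.8*0.3 / (1 + (1.8-1)*0.3)
y = 0.54 / (1 + 0.24)
y = 0.54 / 1.24
y = 0.4355


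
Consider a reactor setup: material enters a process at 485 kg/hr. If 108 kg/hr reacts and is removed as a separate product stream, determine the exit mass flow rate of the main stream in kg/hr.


Steady-state mass balance on the main outlet: F_out = F_in - F_removed
F_out = 485 - 108
F_out = 377 kg/hr


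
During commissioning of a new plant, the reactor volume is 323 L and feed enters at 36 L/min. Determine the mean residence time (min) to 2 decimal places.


tau = V / v0
tau = 323 / 36
tau = 8.97 min


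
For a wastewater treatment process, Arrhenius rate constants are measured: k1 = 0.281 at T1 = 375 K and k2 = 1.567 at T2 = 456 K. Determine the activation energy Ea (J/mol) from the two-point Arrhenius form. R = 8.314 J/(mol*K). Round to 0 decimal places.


Ea = R * ln(k2/k1) / (1/T1 - 1/T2)
ln(k2/k1) = ln(1.567/0.281) = 1.7185636
1/T1 - 1/T2 = 1/375 - 1/456 = 0.000473684211
Ea = 8.314 * 1.7185636 / 0.000473684211
Ea = 30164 J/mol


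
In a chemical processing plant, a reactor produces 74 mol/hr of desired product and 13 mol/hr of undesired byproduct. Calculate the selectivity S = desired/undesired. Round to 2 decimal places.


S = desired product rate / undesired product rate
S = 74 / 13
S = 5.69


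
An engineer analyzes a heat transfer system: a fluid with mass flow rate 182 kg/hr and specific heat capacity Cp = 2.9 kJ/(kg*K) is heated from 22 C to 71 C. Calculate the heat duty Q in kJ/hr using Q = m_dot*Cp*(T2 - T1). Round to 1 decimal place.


Q = m_dot * Cp * (T2 - T1)
Q = 182 * 2.9 * (71 - 22)
Q = 182 * 2.9 * 49
Q = 25862.2 kJ/hr


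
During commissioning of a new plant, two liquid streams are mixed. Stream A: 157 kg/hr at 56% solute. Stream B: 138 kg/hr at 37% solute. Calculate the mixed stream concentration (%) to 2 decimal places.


Mass balance on solute: F1*x1 + F2*x2 = F3*x3
F3 = F1 + F2 = 157 + 138 = 295 kg/hr
x3 = (F1*x1 + F2*x2)/F3
x3 = (157*0.56 + 138*0.37) / 295
x3 = 47.11%


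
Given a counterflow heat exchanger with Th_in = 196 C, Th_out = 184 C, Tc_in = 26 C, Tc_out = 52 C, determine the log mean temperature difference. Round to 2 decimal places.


dT1 = Th_in - Tc_out = 196 - 52 = 144
dT2 = Th_out - Tc_in = 184 - 26 = 158
LMTD = (dT1 - dT2) / ln(dT1/dT2)
LMTD = (144 - 158) / ln(144/158)
LMTD = 150.89 K


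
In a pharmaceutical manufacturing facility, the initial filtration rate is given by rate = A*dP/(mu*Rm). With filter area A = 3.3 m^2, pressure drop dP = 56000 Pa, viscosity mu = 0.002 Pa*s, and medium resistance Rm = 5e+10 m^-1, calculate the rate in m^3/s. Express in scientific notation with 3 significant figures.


rate = A * dP / (mu * Rm)
rate = 3.3 * 56000 / (0.002 * 5e+10)
rate = 184800.0 / 1.000e+08
rate = 1.85e-03 m^3/s


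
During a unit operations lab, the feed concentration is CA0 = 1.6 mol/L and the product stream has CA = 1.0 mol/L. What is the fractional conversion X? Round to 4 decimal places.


X = (CA0 - CA) / CA0
X = (1.6 - 1.0) / 1.6
X = 0.6 / 1.6
X = 0.3750


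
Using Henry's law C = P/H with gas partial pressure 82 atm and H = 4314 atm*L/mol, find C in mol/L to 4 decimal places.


C = P / H
C = 82 / 4314
C = 0.0190 mol/L


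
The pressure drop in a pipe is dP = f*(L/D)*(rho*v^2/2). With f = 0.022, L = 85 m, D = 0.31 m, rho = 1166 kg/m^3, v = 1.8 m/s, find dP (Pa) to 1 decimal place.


dP = f * (L/D) * (rho*v^2/2)
dP = 0.022 * (85/0.31) * (1166*1.8^2/2)
L/D = 274.19354839
rho*v^2/2 = 1166*3.24/2 = 1888.92
dP = 0.022 * 274.19354839 * 1888.92
dP = 11394.5 Pa


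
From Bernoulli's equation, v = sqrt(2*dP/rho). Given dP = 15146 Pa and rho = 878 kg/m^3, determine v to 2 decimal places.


v = sqrt(2*dP/rho)
v = sqrt(2*15146/878)
v = sqrt(34.501139)
v = 5.87 m/s
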